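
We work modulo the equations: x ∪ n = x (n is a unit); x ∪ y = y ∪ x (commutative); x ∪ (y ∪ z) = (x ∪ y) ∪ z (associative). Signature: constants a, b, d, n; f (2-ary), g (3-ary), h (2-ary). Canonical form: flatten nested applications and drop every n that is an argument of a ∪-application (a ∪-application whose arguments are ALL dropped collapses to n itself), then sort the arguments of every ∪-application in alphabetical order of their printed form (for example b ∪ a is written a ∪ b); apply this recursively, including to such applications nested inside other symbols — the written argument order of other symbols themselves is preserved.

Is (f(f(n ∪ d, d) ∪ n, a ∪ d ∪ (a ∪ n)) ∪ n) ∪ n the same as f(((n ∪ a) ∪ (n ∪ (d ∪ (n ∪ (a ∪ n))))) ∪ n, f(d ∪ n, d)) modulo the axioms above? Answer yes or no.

Answer: no — f(f(d, d), a ∪ a ∪ d) vs f(a ∪ a ∪ d, f(d, d))

Derivation:
Left:  (f(f(n ∪ d, d) ∪ n, a ∪ d ∪ (a ∪ n)) ∪ n) ∪ n
  Flatten:  f(f(n ∪ d, d) ∪ n, a ∪ d ∪ (a ∪ n)) ∪ n ∪ n
  Canonicalize subterm:  f(f(n ∪ d, d) ∪ n, a ∪ d ∪ (a ∪ n))  →  f(f(d, d), a ∪ a ∪ d)
  Unit:  drop n (×2)
  Order the arguments:  f(f(d, d), a ∪ a ∪ d)
Right:  f(((n ∪ a) ∪ (n ∪ (d ∪ (n ∪ (a ∪ n))))) ∪ n, f(d ∪ n, d))
  Descend into:  ((n ∪ a) ∪ (n ∪ (d ∪ (n ∪ (a ∪ n))))) ∪ n
  Un-nest:  n ∪ a ∪ n ∪ d ∪ n ∪ a ∪ n ∪ n
  Unit:  drop n (×5)
  Order the arguments:  a ∪ a ∪ d
  Reassemble:  f(a ∪ a ∪ d, f(d, d))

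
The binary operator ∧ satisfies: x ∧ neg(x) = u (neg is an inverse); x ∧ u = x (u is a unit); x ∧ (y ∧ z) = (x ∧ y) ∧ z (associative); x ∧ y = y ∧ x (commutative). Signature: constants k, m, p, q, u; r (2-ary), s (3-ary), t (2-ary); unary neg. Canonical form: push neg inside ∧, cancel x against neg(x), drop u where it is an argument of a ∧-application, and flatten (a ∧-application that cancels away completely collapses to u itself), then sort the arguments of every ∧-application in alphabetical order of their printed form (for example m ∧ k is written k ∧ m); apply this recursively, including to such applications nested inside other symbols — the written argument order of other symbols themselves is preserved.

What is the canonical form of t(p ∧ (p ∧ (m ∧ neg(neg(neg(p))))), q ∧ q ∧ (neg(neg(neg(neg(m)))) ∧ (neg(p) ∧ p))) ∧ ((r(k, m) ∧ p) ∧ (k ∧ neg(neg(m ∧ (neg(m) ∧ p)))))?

Answer: k ∧ p ∧ p ∧ r(k, m) ∧ t(m ∧ p, m ∧ q ∧ q)

Derivation:
Push neg inside:  distribute neg over ∧ and collapse double neg
Inverses cancel:  m cancels
Combine occurrences:  t(m ∧ p, m ∧ q ∧ q) ∧ r(k, m) ∧ p ∧ p ∧ k
Sort arguments:  k ∧ p ∧ p ∧ r(k, m) ∧ t(m ∧ p, m ∧ q ∧ q)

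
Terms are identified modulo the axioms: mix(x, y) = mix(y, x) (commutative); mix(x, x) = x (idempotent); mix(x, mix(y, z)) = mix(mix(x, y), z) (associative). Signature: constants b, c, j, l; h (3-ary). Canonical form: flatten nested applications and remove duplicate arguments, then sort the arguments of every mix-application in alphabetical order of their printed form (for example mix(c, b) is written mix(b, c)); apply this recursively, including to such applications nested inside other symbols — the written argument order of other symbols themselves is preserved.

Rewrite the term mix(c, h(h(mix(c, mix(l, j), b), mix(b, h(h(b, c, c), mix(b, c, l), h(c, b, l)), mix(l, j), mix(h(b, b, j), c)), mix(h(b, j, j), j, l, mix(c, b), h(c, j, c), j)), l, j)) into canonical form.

Simplify inside:  h(h(mix(c, mix(l, j), b), mix(b, h(h(b, c, c), mix(b, c, l), h(c, b, l)), mix(l, j), mix(h(b, b, j), c)), mix(h(b, j, j), j, l, mix(c, b), h(c, j, c), j)), l, j)  →  h(h(mix(b, c, j, l), mix(b, c, h(b, b, j), h(h(b, c, c), mix(b, c, l), h(c, b, l)), j, l), mix(b, c, h(b, j, j), h(c, j, c), j, l)), l, j)
Sort:  mix(c, h(h(mix(b, c, j, l), mix(b, c, h(b, b, j), h(h(b, c, c), mix(b, c, l), h(c, b, l)), j, l), mix(b, c, h(b, j, j), h(c, j, c), j, l)), l, j))

Answer: mix(c, h(h(mix(b, c, j, l), mix(b, c, h(b, b, j), h(h(b, c, c), mix(b, c, l), h(c, b, l)), j, l), mix(b, c, h(b, j, j), h(c, j, c), j, l)), l, j))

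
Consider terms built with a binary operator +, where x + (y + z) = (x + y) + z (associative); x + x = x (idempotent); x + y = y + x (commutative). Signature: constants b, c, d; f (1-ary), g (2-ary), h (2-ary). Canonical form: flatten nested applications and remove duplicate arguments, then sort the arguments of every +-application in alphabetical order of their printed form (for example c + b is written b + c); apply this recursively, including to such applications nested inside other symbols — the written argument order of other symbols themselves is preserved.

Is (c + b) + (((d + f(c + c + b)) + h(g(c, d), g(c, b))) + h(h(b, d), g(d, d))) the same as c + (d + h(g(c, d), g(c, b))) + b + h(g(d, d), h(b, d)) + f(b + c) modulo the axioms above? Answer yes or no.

Left:  (c + b) + (((d + f(c + c + b)) + h(g(c, d), g(c, b))) + h(h(b, d), g(d, d)))
  Merge nested applications:  c + b + d + f(c + c + b) + h(g(c, d), g(c, b)) + h(h(b, d), g(d, d))
  Canonicalize subterm:  f(c + c + b)  →  f(b + c)
  Sort arguments:  b + c + d + f(b + c) + h(g(c, d), g(c, b)) + h(h(b, d), g(d, d))
Right:  c + (d + h(g(c, d), g(c, b))) + b + h(g(d, d), h(b, d)) + f(b + c)
  Merge nested applications:  c + d + h(g(c, d), g(c, b)) + b + h(g(d, d), h(b, d)) + f(b + c)
  Order the arguments:  b + c + d + f(b + c) + h(g(c, d), g(c, b)) + h(g(d, d), h(b, d))

Answer: no — b + c + d + f(b + c) + h(g(c, d), g(c, b)) + h(h(b, d), g(d, d)) vs b + c + d + f(b + c) + h(g(c, d), g(c, b)) + h(g(d, d), h(b, d))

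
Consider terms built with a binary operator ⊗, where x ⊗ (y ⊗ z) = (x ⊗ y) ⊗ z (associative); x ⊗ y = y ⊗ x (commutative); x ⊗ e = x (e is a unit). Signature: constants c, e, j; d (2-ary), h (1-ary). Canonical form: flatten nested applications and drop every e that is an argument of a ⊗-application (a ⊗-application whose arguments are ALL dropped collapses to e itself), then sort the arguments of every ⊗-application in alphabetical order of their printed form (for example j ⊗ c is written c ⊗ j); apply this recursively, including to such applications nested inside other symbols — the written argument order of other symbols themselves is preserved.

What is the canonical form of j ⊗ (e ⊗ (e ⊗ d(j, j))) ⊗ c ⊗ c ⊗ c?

Answer: c ⊗ c ⊗ c ⊗ d(j, j) ⊗ j

Derivation:
Un-nest:  j ⊗ e ⊗ e ⊗ d(j, j) ⊗ c ⊗ c ⊗ c
Unit:  drop e (×2)
Order the arguments:  c ⊗ c ⊗ c ⊗ d(j, j) ⊗ j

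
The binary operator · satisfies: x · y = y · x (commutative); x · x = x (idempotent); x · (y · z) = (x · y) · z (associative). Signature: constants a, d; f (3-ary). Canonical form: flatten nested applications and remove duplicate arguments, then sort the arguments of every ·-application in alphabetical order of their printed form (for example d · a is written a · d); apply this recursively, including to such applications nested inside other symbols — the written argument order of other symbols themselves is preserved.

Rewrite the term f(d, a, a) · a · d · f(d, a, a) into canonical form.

Answer: a · d · f(d, a, a)

Derivation:
Drop duplicates:  drop duplicate f(d, a, a)
Sort:  a · d · f(d, a, a)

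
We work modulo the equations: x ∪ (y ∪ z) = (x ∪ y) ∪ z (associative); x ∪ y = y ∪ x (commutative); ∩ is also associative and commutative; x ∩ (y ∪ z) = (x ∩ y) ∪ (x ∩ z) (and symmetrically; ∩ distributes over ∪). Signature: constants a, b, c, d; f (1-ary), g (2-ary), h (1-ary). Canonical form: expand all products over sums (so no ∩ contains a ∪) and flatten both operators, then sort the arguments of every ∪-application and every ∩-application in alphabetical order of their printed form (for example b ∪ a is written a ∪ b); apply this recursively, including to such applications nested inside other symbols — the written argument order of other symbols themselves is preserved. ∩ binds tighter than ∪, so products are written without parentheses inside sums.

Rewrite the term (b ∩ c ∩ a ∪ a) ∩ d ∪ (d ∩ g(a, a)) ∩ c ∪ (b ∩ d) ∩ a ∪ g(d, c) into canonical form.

Expand products over sums:  a ∩ b ∩ c ∩ d ∪ a ∩ d ∪ c ∩ d ∩ g(a, a) ∪ a ∩ b ∩ d ∪ g(d, c)
Order the arguments:  a ∩ b ∩ c ∩ d ∪ a ∩ b ∩ d ∪ a ∩ d ∪ c ∩ d ∩ g(a, a) ∪ g(d, c)

Answer: a ∩ b ∩ c ∩ d ∪ a ∩ b ∩ d ∪ a ∩ d ∪ c ∩ d ∩ g(a, a) ∪ g(d, c)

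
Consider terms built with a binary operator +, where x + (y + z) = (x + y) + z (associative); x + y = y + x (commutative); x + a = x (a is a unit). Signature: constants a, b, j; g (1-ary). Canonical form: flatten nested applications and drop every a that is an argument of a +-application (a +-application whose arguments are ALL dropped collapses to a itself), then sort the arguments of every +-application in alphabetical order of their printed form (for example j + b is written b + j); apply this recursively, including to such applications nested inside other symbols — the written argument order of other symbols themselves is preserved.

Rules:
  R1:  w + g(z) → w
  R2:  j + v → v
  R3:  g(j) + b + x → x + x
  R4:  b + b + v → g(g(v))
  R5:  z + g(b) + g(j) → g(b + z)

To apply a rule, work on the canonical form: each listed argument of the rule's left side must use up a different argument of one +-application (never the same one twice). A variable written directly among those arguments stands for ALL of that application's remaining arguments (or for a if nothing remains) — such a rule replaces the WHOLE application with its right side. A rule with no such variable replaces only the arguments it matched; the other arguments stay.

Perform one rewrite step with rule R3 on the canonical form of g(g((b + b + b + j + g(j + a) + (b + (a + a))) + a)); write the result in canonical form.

Canonical form:  g(g(b + b + b + b + g(j) + j))
Match R3:  consume b, g(j);  x := b + b + b + j
The variable takes the whole remainder — replace the entire application.
Result:  g(g(b + b + b + b + b + b + j + j))

Answer: g(g(b + b + b + b + b + b + j + j))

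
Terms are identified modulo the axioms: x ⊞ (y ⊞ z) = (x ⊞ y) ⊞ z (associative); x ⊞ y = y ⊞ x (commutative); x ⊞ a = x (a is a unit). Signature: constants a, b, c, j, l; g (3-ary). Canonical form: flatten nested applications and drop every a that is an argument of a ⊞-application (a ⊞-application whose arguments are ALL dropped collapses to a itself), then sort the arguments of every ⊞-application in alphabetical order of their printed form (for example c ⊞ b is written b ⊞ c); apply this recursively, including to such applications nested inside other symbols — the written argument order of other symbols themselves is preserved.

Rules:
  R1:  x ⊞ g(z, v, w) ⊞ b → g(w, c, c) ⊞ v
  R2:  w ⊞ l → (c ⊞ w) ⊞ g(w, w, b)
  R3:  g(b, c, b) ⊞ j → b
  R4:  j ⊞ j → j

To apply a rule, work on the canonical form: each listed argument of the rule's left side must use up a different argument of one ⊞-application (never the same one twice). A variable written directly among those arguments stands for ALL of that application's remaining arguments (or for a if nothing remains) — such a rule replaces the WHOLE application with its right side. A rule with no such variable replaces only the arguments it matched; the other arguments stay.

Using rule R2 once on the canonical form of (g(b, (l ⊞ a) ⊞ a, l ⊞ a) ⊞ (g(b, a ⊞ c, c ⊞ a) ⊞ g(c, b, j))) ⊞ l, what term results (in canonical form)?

Answer: c ⊞ g(b, c, c) ⊞ g(b, l, l) ⊞ g(c, b, j) ⊞ g(g(b, c, c) ⊞ g(b, l, l) ⊞ g(c, b, j), g(b, c, c) ⊞ g(b, l, l) ⊞ g(c, b, j), b)

Derivation:
Canonical form:  g(b, c, c) ⊞ g(b, l, l) ⊞ g(c, b, j) ⊞ l
Match R2:  consume l;  w := g(b, c, c) ⊞ g(b, l, l) ⊞ g(c, b, j)
The variable takes the whole remainder — replace the entire application.
Giving:  c ⊞ g(b, c, c) ⊞ g(b, l, l) ⊞ g(c, b, j) ⊞ g(g(b, c, c) ⊞ g(b, l, l) ⊞ g(c, b, j), g(b, c, c) ⊞ g(b, l, l) ⊞ g(c, b, j), b)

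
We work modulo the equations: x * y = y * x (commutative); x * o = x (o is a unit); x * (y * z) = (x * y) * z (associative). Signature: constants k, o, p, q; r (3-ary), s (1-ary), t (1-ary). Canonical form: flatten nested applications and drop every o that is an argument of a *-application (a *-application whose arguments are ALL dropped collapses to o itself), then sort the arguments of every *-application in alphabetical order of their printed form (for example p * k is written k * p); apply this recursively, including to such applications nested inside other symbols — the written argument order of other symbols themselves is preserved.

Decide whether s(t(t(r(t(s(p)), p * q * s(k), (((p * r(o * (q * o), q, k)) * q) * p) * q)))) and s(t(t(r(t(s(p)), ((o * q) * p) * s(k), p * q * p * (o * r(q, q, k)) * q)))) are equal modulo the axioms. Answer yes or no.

Answer: yes — both canonical forms are s(t(t(r(t(s(p)), p * q * s(k), p * p * q * q * r(q, q, k)))))

Derivation:
Left:  s(t(t(r(t(s(p)), p * q * s(k), (((p * r(o * (q * o), q, k)) * q) * p) * q))))
  Focus inside:  (((p * r(o * (q * o), q, k)) * q) * p) * q
  Un-nest:  p * r(o * (q * o), q, k) * q * p * q
  Inside:  r(o * (q * o), q, k)  →  r(q, q, k)
  Order the arguments:  p * p * q * q * r(q, q, k)
  Put back:  s(t(t(r(t(s(p)), p * q * s(k), p * p * q * q * r(q, q, k)))))
Right:  s(t(t(r(t(s(p)), ((o * q) * p) * s(k), p * q * p * (o * r(q, q, k)) * q))))
  Descend into:  p * q * p * (o * r(q, q, k)) * q
  Un-nest:  p * q * p * o * r(q, q, k) * q
  Drop the unit:  drop o
  Order the arguments:  p * p * q * q * r(q, q, k)
  Reassemble:  s(t(t(r(t(s(p)), p * q * s(k), p * p * q * q * r(q, q, k)))))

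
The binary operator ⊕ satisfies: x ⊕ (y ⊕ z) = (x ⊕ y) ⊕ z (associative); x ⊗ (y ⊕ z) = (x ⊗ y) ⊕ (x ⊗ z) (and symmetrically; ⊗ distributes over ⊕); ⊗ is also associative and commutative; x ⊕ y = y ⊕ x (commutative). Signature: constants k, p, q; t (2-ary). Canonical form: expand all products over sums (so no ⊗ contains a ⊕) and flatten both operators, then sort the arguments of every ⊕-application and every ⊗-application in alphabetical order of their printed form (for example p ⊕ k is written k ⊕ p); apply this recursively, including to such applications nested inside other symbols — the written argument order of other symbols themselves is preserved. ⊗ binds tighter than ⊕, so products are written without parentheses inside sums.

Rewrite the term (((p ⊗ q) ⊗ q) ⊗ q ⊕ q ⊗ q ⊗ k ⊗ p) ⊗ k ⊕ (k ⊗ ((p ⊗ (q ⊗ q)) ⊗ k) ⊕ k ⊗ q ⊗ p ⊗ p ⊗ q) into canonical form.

Expand products over sums:  k ⊗ p ⊗ q ⊗ q ⊗ q ⊕ k ⊗ k ⊗ p ⊗ q ⊗ q ⊕ k ⊗ k ⊗ p ⊗ q ⊗ q ⊕ k ⊗ p ⊗ p ⊗ q ⊗ q
Order the arguments:  k ⊗ k ⊗ p ⊗ q ⊗ q ⊕ k ⊗ k ⊗ p ⊗ q ⊗ q ⊕ k ⊗ p ⊗ p ⊗ q ⊗ q ⊕ k ⊗ p ⊗ q ⊗ q ⊗ q

Answer: k ⊗ k ⊗ p ⊗ q ⊗ q ⊕ k ⊗ k ⊗ p ⊗ q ⊗ q ⊕ k ⊗ p ⊗ p ⊗ q ⊗ q ⊕ k ⊗ p ⊗ q ⊗ q ⊗ q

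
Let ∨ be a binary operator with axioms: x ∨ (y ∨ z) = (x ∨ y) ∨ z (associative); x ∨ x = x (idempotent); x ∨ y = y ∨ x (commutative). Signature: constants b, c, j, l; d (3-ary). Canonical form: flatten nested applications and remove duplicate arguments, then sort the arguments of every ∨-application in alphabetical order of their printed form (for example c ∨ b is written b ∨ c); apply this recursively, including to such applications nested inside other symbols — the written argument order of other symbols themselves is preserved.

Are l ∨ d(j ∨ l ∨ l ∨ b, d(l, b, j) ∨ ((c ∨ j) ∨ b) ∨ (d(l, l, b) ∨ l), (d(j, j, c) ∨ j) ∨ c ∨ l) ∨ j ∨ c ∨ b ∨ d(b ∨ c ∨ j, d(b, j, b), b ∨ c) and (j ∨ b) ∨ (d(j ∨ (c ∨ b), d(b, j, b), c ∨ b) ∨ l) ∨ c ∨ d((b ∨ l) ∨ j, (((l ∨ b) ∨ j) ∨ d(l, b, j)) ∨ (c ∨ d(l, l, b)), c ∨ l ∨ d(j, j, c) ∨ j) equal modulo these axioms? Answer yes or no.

Answer: yes — both canonical forms are b ∨ c ∨ d(b ∨ c ∨ j, d(b, j, b), b ∨ c) ∨ d(b ∨ j ∨ l, b ∨ c ∨ d(l, b, j) ∨ d(l, l, b) ∨ j ∨ l, c ∨ d(j, j, c) ∨ j ∨ l) ∨ j ∨ l

Derivation:
Left:  l ∨ d(j ∨ l ∨ l ∨ b, d(l, b, j) ∨ ((c ∨ j) ∨ b) ∨ (d(l, l, b) ∨ l), (d(j, j, c) ∨ j) ∨ c ∨ l) ∨ j ∨ c ∨ b ∨ d(b ∨ c ∨ j, d(b, j, b), b ∨ c)
  Simplify inside:  d(j ∨ l ∨ l ∨ b, d(l, b, j) ∨ ((c ∨ j) ∨ b) ∨ (d(l, l, b) ∨ l), (d(j, j, c) ∨ j) ∨ c ∨ l)  →  d(b ∨ j ∨ l, b ∨ c ∨ d(l, b, j) ∨ d(l, l, b) ∨ j ∨ l, c ∨ d(j, j, c) ∨ j ∨ l)
  Sort:  b ∨ c ∨ d(b ∨ c ∨ j, d(b, j, b), b ∨ c) ∨ d(b ∨ j ∨ l, b ∨ c ∨ d(l, b, j) ∨ d(l, l, b) ∨ j ∨ l, c ∨ d(j, j, c) ∨ j ∨ l) ∨ j ∨ l
Right:  (j ∨ b) ∨ (d(j ∨ (c ∨ b), d(b, j, b), c ∨ b) ∨ l) ∨ c ∨ d((b ∨ l) ∨ j, (((l ∨ b) ∨ j) ∨ d(l, b, j)) ∨ (c ∨ d(l, l, b)), c ∨ l ∨ d(j, j, c) ∨ j)
  Flatten:  j ∨ b ∨ d(j ∨ (c ∨ b), d(b, j, b), c ∨ b) ∨ l ∨ c ∨ d((b ∨ l) ∨ j, (((l ∨ b) ∨ j) ∨ d(l, b, j)) ∨ (c ∨ d(l, l, b)), c ∨ l ∨ d(j, j, c) ∨ j)
  Inside:  d(j ∨ (c ∨ b), d(b, j, b), c ∨ b)  →  d(b ∨ c ∨ j, d(b, j, b), b ∨ c)
  Inside:  d((b ∨ l) ∨ j, (((l ∨ b) ∨ j) ∨ d(l, b, j)) ∨ (c ∨ d(l, l, b)), c ∨ l ∨ d(j, j, c) ∨ j)  →  d(b ∨ j ∨ l, b ∨ c ∨ d(l, b, j) ∨ d(l, l, b) ∨ j ∨ l, c ∨ d(j, j, c) ∨ j ∨ l)
  Sort:  b ∨ c ∨ d(b ∨ c ∨ j, d(b, j, b), b ∨ c) ∨ d(b ∨ j ∨ l, b ∨ c ∨ d(l, b, j) ∨ d(l, l, b) ∨ j ∨ l, c ∨ d(j, j, c) ∨ j ∨ l) ∨ j ∨ l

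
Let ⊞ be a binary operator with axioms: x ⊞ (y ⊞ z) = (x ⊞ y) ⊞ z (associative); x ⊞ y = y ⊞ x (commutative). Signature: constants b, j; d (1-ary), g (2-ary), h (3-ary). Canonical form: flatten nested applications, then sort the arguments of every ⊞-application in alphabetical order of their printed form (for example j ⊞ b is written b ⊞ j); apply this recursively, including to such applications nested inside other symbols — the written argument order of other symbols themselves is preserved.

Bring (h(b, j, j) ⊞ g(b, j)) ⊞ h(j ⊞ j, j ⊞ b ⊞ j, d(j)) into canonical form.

Answer: g(b, j) ⊞ h(b, j, j) ⊞ h(j ⊞ j, b ⊞ j ⊞ j, d(j))

Derivation:
Un-nest:  h(b, j, j) ⊞ g(b, j) ⊞ h(j ⊞ j, j ⊞ b ⊞ j, d(j))
Canonicalize subterm:  h(j ⊞ j, j ⊞ b ⊞ j, d(j))  →  h(j ⊞ j, b ⊞ j ⊞ j, d(j))
Sort:  g(b, j) ⊞ h(b, j, j) ⊞ h(j ⊞ j, b ⊞ j ⊞ j, d(j))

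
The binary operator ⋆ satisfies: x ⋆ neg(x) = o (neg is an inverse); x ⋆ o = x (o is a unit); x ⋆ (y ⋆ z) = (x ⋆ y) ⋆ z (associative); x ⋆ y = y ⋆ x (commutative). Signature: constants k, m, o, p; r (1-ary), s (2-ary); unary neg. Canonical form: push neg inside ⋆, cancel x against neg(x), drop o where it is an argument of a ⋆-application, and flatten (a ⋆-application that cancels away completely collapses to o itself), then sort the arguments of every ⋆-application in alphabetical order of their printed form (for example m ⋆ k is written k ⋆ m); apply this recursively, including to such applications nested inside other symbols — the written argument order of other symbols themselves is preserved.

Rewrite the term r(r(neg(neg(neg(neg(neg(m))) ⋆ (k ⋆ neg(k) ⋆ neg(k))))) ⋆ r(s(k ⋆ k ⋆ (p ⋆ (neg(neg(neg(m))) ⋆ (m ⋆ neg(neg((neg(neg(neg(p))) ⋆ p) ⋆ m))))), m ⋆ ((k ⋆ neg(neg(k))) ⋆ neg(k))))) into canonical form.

Answer: r(r(neg(k) ⋆ neg(m)) ⋆ r(s(k ⋆ k ⋆ m ⋆ p, k ⋆ m)))

Derivation:
Descend into:  r(neg(neg(neg(neg(neg(m))) ⋆ (k ⋆ neg(k) ⋆ neg(k))))) ⋆ r(s(k ⋆ k ⋆ (p ⋆ (neg(neg(neg(m))) ⋆ (m ⋆ neg(neg((neg(neg(neg(p))) ⋆ p) ⋆ m))))), m ⋆ ((k ⋆ neg(neg(k))) ⋆ neg(k))))
Push neg inside:  distribute neg over ⋆ and collapse double neg
Collect terms:  r(neg(k) ⋆ neg(m)) ⋆ r(s(k ⋆ k ⋆ m ⋆ p, k ⋆ m))
Rebuild:  r(r(neg(k) ⋆ neg(m)) ⋆ r(s(k ⋆ k ⋆ m ⋆ p, k ⋆ m)))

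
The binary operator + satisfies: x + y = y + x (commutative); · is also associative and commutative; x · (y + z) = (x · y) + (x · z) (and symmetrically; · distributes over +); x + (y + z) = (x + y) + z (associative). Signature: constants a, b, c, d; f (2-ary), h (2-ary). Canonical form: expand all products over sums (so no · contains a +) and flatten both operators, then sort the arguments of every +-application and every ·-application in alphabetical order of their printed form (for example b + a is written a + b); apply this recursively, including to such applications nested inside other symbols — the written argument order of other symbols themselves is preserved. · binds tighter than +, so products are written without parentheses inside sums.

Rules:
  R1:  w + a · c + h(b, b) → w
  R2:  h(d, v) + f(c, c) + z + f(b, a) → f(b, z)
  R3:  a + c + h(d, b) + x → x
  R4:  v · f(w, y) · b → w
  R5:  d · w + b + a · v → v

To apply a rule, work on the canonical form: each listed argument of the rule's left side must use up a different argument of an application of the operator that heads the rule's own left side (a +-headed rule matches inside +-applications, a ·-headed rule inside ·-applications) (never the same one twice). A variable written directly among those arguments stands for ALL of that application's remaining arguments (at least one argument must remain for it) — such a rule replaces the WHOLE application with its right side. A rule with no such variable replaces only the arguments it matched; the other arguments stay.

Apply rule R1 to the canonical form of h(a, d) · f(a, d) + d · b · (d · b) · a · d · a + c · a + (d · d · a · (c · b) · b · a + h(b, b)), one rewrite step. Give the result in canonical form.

Answer: a · a · b · b · c · d · d + a · a · b · b · d · d · d + f(a, d) · h(a, d)

Derivation:
Canonical form:  a · a · b · b · c · d · d + a · a · b · b · d · d · d + a · c + f(a, d) · h(a, d) + h(b, b)
Apply R1:  consuming a · c, h(b, b);  w := a · a · b · b · c · d · d + a · a · b · b · d · d · d + f(a, d) · h(a, d)
The extension variable absorbs all remaining arguments, so the whole application is rewritten.
New term:  a · a · b · b · c · d · d + a · a · b · b · d · d · d + f(a, d) · h(a, d)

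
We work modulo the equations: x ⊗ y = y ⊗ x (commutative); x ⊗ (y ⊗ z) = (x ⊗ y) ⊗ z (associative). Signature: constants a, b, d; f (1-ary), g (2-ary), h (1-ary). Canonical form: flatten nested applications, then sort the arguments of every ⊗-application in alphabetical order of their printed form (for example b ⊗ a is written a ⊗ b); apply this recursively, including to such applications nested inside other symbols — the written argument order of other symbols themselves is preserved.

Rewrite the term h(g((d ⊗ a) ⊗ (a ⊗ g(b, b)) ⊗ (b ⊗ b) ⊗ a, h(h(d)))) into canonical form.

Answer: h(g(a ⊗ a ⊗ a ⊗ b ⊗ b ⊗ d ⊗ g(b, b), h(h(d))))

Derivation:
Focus inside:  (d ⊗ a) ⊗ (a ⊗ g(b, b)) ⊗ (b ⊗ b) ⊗ a
Un-nest:  d ⊗ a ⊗ a ⊗ g(b, b) ⊗ b ⊗ b ⊗ a
Order the arguments:  a ⊗ a ⊗ a ⊗ b ⊗ b ⊗ d ⊗ g(b, b)
Reassemble:  h(g(a ⊗ a ⊗ a ⊗ b ⊗ b ⊗ d ⊗ g(b, b), h(h(d))))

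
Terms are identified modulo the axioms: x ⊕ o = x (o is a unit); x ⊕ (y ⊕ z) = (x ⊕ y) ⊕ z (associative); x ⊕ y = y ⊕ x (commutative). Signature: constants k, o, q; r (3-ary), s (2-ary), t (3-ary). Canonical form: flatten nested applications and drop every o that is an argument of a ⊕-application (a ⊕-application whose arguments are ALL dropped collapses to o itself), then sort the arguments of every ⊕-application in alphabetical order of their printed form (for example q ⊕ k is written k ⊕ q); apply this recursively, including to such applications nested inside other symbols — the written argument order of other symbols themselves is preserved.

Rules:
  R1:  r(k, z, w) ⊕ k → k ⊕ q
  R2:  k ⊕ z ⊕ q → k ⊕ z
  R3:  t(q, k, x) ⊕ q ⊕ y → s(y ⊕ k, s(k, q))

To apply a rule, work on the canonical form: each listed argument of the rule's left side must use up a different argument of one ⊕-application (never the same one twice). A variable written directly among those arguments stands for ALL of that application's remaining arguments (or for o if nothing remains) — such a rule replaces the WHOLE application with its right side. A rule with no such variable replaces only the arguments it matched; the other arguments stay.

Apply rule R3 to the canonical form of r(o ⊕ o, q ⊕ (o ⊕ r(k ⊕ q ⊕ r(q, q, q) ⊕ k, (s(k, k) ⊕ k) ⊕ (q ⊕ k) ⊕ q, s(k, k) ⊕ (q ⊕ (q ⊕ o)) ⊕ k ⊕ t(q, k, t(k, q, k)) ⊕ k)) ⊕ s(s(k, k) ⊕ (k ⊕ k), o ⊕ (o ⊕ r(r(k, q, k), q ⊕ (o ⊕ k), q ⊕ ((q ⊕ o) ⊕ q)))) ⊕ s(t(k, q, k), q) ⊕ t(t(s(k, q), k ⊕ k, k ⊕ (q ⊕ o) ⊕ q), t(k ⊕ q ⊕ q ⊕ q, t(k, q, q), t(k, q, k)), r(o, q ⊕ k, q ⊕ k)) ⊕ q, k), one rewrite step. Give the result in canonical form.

Canonical form:  r(o, q ⊕ q ⊕ r(k ⊕ k ⊕ q ⊕ r(q, q, q), k ⊕ k ⊕ q ⊕ q ⊕ s(k, k), k ⊕ k ⊕ q ⊕ q ⊕ s(k, k) ⊕ t(q, k, t(k, q, k))) ⊕ s(k ⊕ k ⊕ s(k, k), r(r(k, q, k), k ⊕ q, q ⊕ q ⊕ q)) ⊕ s(t(k, q, k), q) ⊕ t(t(s(k, q), k ⊕ k, k ⊕ q ⊕ q), t(k ⊕ q ⊕ q ⊕ q, t(k, q, q), t(k, q, k)), r(o, k ⊕ q, k ⊕ q)), k)
Match R3:  consume q, t(q, k, t(k, q, k));  x := t(k, q, k), y := k ⊕ k ⊕ q ⊕ s(k, k)
Every leftover argument binds to the variable; the entire application is replaced.
Giving:  r(o, q ⊕ q ⊕ r(k ⊕ k ⊕ q ⊕ r(q, q, q), k ⊕ k ⊕ q ⊕ q ⊕ s(k, k), s(k ⊕ k ⊕ k ⊕ q ⊕ s(k, k), s(k, q))) ⊕ s(k ⊕ k ⊕ s(k, k), r(r(k, q, k), k ⊕ q, q ⊕ q ⊕ q)) ⊕ s(t(k, q, k), q) ⊕ t(t(s(k, q), k ⊕ k, k ⊕ q ⊕ q), t(k ⊕ q ⊕ q ⊕ q, t(k, q, q), t(k, q, k)), r(o, k ⊕ q, k ⊕ q)), k)

Answer: r(o, q ⊕ q ⊕ r(k ⊕ k ⊕ q ⊕ r(q, q, q), k ⊕ k ⊕ q ⊕ q ⊕ s(k, k), s(k ⊕ k ⊕ k ⊕ q ⊕ s(k, k), s(k, q))) ⊕ s(k ⊕ k ⊕ s(k, k), r(r(k, q, k), k ⊕ q, q ⊕ q ⊕ q)) ⊕ s(t(k, q, k), q) ⊕ t(t(s(k, q), k ⊕ k, k ⊕ q ⊕ q), t(k ⊕ q ⊕ q ⊕ q, t(k, q, q), t(k, q, k)), r(o, k ⊕ q, k ⊕ q)), k)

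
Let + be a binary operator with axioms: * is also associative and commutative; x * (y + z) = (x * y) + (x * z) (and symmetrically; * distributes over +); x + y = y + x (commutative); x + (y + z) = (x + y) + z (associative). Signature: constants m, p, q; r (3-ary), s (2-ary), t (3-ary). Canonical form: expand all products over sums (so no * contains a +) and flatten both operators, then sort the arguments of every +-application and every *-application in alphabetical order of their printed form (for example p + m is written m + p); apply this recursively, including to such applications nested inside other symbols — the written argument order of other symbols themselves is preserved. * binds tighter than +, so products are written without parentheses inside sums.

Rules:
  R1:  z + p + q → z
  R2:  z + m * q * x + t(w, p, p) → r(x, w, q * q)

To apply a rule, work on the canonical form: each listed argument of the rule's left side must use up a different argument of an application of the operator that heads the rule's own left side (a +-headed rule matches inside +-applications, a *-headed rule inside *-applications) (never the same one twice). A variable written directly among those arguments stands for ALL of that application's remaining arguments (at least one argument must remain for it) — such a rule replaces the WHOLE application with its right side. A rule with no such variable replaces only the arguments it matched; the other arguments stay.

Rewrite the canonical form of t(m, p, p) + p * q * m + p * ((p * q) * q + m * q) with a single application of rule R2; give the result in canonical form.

Canonical form:  m * p * q + m * p * q + p * p * q * q + t(m, p, p)
R2 matches:  uses m * p * q, t(m, p, p);  w := m, x := p, z := m * p * q + p * p * q * q
The extension variable absorbs all remaining arguments, so the whole application is rewritten.
Giving:  r(p, m, q * q)

Answer: r(p, m, q * q)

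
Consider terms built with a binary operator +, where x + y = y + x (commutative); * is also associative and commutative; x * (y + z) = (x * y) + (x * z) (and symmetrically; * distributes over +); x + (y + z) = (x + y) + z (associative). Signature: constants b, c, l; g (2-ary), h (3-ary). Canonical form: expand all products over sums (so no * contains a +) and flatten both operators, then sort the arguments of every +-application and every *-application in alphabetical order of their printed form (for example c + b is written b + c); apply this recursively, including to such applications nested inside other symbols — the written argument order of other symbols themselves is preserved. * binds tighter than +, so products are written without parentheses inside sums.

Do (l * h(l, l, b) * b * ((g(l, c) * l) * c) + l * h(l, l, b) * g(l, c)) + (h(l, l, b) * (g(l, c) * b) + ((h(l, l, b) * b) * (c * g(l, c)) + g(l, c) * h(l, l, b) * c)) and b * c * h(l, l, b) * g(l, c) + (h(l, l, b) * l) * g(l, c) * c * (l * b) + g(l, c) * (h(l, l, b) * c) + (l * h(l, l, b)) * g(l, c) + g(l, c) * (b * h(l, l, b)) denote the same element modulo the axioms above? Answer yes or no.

Answer: yes — both canonical forms are b * c * g(l, c) * h(l, l, b) + b * c * g(l, c) * h(l, l, b) * l * l + b * g(l, c) * h(l, l, b) + c * g(l, c) * h(l, l, b) + g(l, c) * h(l, l, b) * l

Derivation:
Left:  (l * h(l, l, b) * b * ((g(l, c) * l) * c) + l * h(l, l, b) * g(l, c)) + (h(l, l, b) * (g(l, c) * b) + ((h(l, l, b) * b) * (c * g(l, c)) + g(l, c) * h(l, l, b) * c))
  Merge nested applications:  b * c * g(l, c) * h(l, l, b) * l * l + g(l, c) * h(l, l, b) * l + b * g(l, c) * h(l, l, b) + b * c * g(l, c) * h(l, l, b) + c * g(l, c) * h(l, l, b)
  Sort arguments:  b * c * g(l, c) * h(l, l, b) + b * c * g(l, c) * h(l, l, b) * l * l + b * g(l, c) * h(l, l, b) + c * g(l, c) * h(l, l, b) + g(l, c) * h(l, l, b) * l
Right:  b * c * h(l, l, b) * g(l, c) + (h(l, l, b) * l) * g(l, c) * c * (l * b) + g(l, c) * (h(l, l, b) * c) + (l * h(l, l, b)) * g(l, c) + g(l, c) * (b * h(l, l, b))
  Un-nest:  b * c * g(l, c) * h(l, l, b) + b * c * g(l, c) * h(l, l, b) * l * l + c * g(l, c) * h(l, l, b) + g(l, c) * h(l, l, b) * l + b * g(l, c) * h(l, l, b)
  Sort:  b * c * g(l, c) * h(l, l, b) + b * c * g(l, c) * h(l, l, b) * l * l + b * g(l, c) * h(l, l, b) + c * g(l, c) * h(l, l, b) + g(l, c) * h(l, l, b) * l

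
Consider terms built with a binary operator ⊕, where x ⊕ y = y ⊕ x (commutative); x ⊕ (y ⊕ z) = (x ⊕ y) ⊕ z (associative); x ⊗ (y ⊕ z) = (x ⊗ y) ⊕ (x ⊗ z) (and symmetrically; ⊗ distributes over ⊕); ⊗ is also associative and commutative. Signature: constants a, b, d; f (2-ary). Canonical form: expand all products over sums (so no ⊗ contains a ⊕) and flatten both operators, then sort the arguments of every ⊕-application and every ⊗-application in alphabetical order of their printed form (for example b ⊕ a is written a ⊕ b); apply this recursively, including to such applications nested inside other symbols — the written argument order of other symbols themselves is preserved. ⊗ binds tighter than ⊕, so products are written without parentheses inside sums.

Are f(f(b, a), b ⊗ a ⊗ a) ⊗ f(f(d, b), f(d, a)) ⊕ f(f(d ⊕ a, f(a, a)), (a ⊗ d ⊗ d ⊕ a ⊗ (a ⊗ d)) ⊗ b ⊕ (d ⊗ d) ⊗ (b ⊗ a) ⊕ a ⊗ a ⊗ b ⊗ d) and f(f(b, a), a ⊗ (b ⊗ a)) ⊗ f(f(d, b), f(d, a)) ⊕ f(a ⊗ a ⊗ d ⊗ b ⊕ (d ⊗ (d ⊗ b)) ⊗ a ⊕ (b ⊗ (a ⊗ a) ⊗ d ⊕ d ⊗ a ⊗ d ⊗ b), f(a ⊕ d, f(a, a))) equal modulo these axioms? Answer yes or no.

Answer: no — f(f(a ⊕ d, f(a, a)), a ⊗ a ⊗ b ⊗ d ⊕ a ⊗ a ⊗ b ⊗ d ⊕ a ⊗ b ⊗ d ⊗ d ⊕ a ⊗ b ⊗ d ⊗ d) ⊕ f(f(b, a), a ⊗ a ⊗ b) ⊗ f(f(d, b), f(d, a)) vs f(a ⊗ a ⊗ b ⊗ d ⊕ a ⊗ a ⊗ b ⊗ d ⊕ a ⊗ b ⊗ d ⊗ d ⊕ a ⊗ b ⊗ d ⊗ d, f(a ⊕ d, f(a, a))) ⊕ f(f(b, a), a ⊗ a ⊗ b) ⊗ f(f(d, b), f(d, a))

Derivation:
Left:  f(f(b, a), b ⊗ a ⊗ a) ⊗ f(f(d, b), f(d, a)) ⊕ f(f(d ⊕ a, f(a, a)), (a ⊗ d ⊗ d ⊕ a ⊗ (a ⊗ d)) ⊗ b ⊕ (d ⊗ d) ⊗ (b ⊗ a) ⊕ a ⊗ a ⊗ b ⊗ d)
  Expand products over sums:  f(f(b, a), a ⊗ a ⊗ b) ⊗ f(f(d, b), f(d, a)) ⊕ f(f(a ⊕ d, f(a, a)), a ⊗ a ⊗ b ⊗ d ⊕ a ⊗ a ⊗ b ⊗ d ⊕ a ⊗ b ⊗ d ⊗ d ⊕ a ⊗ b ⊗ d ⊗ d)
  Order the arguments:  f(f(a ⊕ d, f(a, a)), a ⊗ a ⊗ b ⊗ d ⊕ a ⊗ a ⊗ b ⊗ d ⊕ a ⊗ b ⊗ d ⊗ d ⊕ a ⊗ b ⊗ d ⊗ d) ⊕ f(f(b, a), a ⊗ a ⊗ b) ⊗ f(f(d, b), f(d, a))
Right:  f(f(b, a), a ⊗ (b ⊗ a)) ⊗ f(f(d, b), f(d, a)) ⊕ f(a ⊗ a ⊗ d ⊗ b ⊕ (d ⊗ (d ⊗ b)) ⊗ a ⊕ (b ⊗ (a ⊗ a) ⊗ d ⊕ d ⊗ a ⊗ d ⊗ b), f(a ⊕ d, f(a, a)))
  Flatten:  f(f(b, a), a ⊗ a ⊗ b) ⊗ f(f(d, b), f(d, a)) ⊕ f(a ⊗ a ⊗ b ⊗ d ⊕ a ⊗ a ⊗ b ⊗ d ⊕ a ⊗ b ⊗ d ⊗ d ⊕ a ⊗ b ⊗ d ⊗ d, f(a ⊕ d, f(a, a)))
  Order the arguments:  f(a ⊗ a ⊗ b ⊗ d ⊕ a ⊗ a ⊗ b ⊗ d ⊕ a ⊗ b ⊗ d ⊗ d ⊕ a ⊗ b ⊗ d ⊗ d, f(a ⊕ d, f(a, a))) ⊕ f(f(b, a), a ⊗ a ⊗ b) ⊗ f(f(d, b), f(d, a))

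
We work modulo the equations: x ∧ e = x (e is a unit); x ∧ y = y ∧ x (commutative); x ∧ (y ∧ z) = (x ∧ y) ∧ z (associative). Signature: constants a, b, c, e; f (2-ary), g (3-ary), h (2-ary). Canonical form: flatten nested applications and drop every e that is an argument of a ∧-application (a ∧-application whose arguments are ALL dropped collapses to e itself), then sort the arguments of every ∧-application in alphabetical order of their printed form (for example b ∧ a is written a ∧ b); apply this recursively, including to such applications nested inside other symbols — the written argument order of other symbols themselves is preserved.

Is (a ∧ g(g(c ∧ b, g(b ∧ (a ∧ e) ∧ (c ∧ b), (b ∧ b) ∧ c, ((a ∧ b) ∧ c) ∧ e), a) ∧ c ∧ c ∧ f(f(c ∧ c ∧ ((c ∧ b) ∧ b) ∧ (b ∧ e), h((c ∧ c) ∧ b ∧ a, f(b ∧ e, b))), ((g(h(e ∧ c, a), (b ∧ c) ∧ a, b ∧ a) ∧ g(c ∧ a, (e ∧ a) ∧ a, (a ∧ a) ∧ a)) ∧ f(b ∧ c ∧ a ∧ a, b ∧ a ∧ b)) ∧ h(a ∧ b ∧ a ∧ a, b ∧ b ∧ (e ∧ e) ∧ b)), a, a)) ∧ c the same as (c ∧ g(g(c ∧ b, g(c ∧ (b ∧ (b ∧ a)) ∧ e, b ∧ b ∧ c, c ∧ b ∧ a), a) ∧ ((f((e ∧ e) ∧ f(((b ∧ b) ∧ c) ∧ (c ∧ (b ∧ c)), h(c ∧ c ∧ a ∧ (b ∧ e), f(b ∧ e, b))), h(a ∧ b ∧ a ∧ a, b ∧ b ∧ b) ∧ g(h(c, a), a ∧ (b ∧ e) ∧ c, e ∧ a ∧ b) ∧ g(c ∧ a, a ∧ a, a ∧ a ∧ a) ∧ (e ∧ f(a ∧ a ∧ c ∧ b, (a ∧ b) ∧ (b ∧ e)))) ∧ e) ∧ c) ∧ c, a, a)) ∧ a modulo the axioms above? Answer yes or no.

Answer: yes — both canonical forms are a ∧ c ∧ g(c ∧ c ∧ f(f(b ∧ b ∧ b ∧ c ∧ c ∧ c, h(a ∧ b ∧ c ∧ c, f(b, b))), f(a ∧ a ∧ b ∧ c, a ∧ b ∧ b) ∧ g(a ∧ c, a ∧ a, a ∧ a ∧ a) ∧ g(h(c, a), a ∧ b ∧ c, a ∧ b) ∧ h(a ∧ a ∧ a ∧ b, b ∧ b ∧ b)) ∧ g(b ∧ c, g(a ∧ b ∧ b ∧ c, b ∧ b ∧ c, a ∧ b ∧ c), a), a, a)

Derivation:
Left:  (a ∧ g(g(c ∧ b, g(b ∧ (a ∧ e) ∧ (c ∧ b), (b ∧ b) ∧ c, ((a ∧ b) ∧ c) ∧ e), a) ∧ c ∧ c ∧ f(f(c ∧ c ∧ ((c ∧ b) ∧ b) ∧ (b ∧ e), h((c ∧ c) ∧ b ∧ a, f(b ∧ e, b))), ((g(h(e ∧ c, a), (b ∧ c) ∧ a, b ∧ a) ∧ g(c ∧ a, (e ∧ a) ∧ a, (a ∧ a) ∧ a)) ∧ f(b ∧ c ∧ a ∧ a, b ∧ a ∧ b)) ∧ h(a ∧ b ∧ a ∧ a, b ∧ b ∧ (e ∧ e) ∧ b)), a, a)) ∧ c
  Merge nested applications:  a ∧ g(g(c ∧ b, g(b ∧ (a ∧ e) ∧ (c ∧ b), (b ∧ b) ∧ c, ((a ∧ b) ∧ c) ∧ e), a) ∧ c ∧ c ∧ f(f(c ∧ c ∧ ((c ∧ b) ∧ b) ∧ (b ∧ e), h((c ∧ c) ∧ b ∧ a, f(b ∧ e, b))), ((g(h(e ∧ c, a), (b ∧ c) ∧ a, b ∧ a) ∧ g(c ∧ a, (e ∧ a) ∧ a, (a ∧ a) ∧ a)) ∧ f(b ∧ c ∧ a ∧ a, b ∧ a ∧ b)) ∧ h(a ∧ b ∧ a ∧ a, b ∧ b ∧ (e ∧ e) ∧ b)), a, a) ∧ c
  Inside:  g(g(c ∧ b, g(b ∧ (a ∧ e) ∧ (c ∧ b), (b ∧ b) ∧ c, ((a ∧ b) ∧ c) ∧ e), a) ∧ c ∧ c ∧ f(f(c ∧ c ∧ ((c ∧ b) ∧ b) ∧ (b ∧ e), h((c ∧ c) ∧ b ∧ a, f(b ∧ e, b))), ((g(h(e ∧ c, a), (b ∧ c) ∧ a, b ∧ a) ∧ g(c ∧ a, (e ∧ a) ∧ a, (a ∧ a) ∧ a)) ∧ f(b ∧ c ∧ a ∧ a, b ∧ a ∧ b)) ∧ h(a ∧ b ∧ a ∧ a, b ∧ b ∧ (e ∧ e) ∧ b)), a, a)  →  g(c ∧ c ∧ f(f(b ∧ b ∧ b ∧ c ∧ c ∧ c, h(a ∧ b ∧ c ∧ c, f(b, b))), f(a ∧ a ∧ b ∧ c, a ∧ b ∧ b) ∧ g(a ∧ c, a ∧ a, a ∧ a ∧ a) ∧ g(h(c, a), a ∧ b ∧ c, a ∧ b) ∧ h(a ∧ a ∧ a ∧ b, b ∧ b ∧ b)) ∧ g(b ∧ c, g(a ∧ b ∧ b ∧ c, b ∧ b ∧ c, a ∧ b ∧ c), a), a, a)
  Order the arguments:  a ∧ c ∧ g(c ∧ c ∧ f(f(b ∧ b ∧ b ∧ c ∧ c ∧ c, h(a ∧ b ∧ c ∧ c, f(b, b))), f(a ∧ a ∧ b ∧ c, a ∧ b ∧ b) ∧ g(a ∧ c, a ∧ a, a ∧ a ∧ a) ∧ g(h(c, a), a ∧ b ∧ c, a ∧ b) ∧ h(a ∧ a ∧ a ∧ b, b ∧ b ∧ b)) ∧ g(b ∧ c, g(a ∧ b ∧ b ∧ c, b ∧ b ∧ c, a ∧ b ∧ c), a), a, a)
Right:  (c ∧ g(g(c ∧ b, g(c ∧ (b ∧ (b ∧ a)) ∧ e, b ∧ b ∧ c, c ∧ b ∧ a), a) ∧ ((f((e ∧ e) ∧ f(((b ∧ b) ∧ c) ∧ (c ∧ (b ∧ c)), h(c ∧ c ∧ a ∧ (b ∧ e), f(b ∧ e, b))), h(a ∧ b ∧ a ∧ a, b ∧ b ∧ b) ∧ g(h(c, a), a ∧ (b ∧ e) ∧ c, e ∧ a ∧ b) ∧ g(c ∧ a, a ∧ a, a ∧ a ∧ a) ∧ (e ∧ f(a ∧ a ∧ c ∧ b, (a ∧ b) ∧ (b ∧ e)))) ∧ e) ∧ c) ∧ c, a, a)) ∧ a
  Merge nested applications:  c ∧ g(g(c ∧ b, g(c ∧ (b ∧ (b ∧ a)) ∧ e, b ∧ b ∧ c, c ∧ b ∧ a), a) ∧ ((f((e ∧ e) ∧ f(((b ∧ b) ∧ c) ∧ (c ∧ (b ∧ c)), h(c ∧ c ∧ a ∧ (b ∧ e), f(b ∧ e, b))), h(a ∧ b ∧ a ∧ a, b ∧ b ∧ b) ∧ g(h(c, a), a ∧ (b ∧ e) ∧ c, e ∧ a ∧ b) ∧ g(c ∧ a, a ∧ a, a ∧ a ∧ a) ∧ (e ∧ f(a ∧ a ∧ c ∧ b, (a ∧ b) ∧ (b ∧ e)))) ∧ e) ∧ c) ∧ c, a, a) ∧ a
  Canonicalize subterm:  g(g(c ∧ b, g(c ∧ (b ∧ (b ∧ a)) ∧ e, b ∧ b ∧ c, c ∧ b ∧ a), a) ∧ ((f((e ∧ e) ∧ f(((b ∧ b) ∧ c) ∧ (c ∧ (b ∧ c)), h(c ∧ c ∧ a ∧ (b ∧ e), f(b ∧ e, b))), h(a ∧ b ∧ a ∧ a, b ∧ b ∧ b) ∧ g(h(c, a), a ∧ (b ∧ e) ∧ c, e ∧ a ∧ b) ∧ g(c ∧ a, a ∧ a, a ∧ a ∧ a) ∧ (e ∧ f(a ∧ a ∧ c ∧ b, (a ∧ b) ∧ (b ∧ e)))) ∧ e) ∧ c) ∧ c, a, a)  →  g(c ∧ c ∧ f(f(b ∧ b ∧ b ∧ c ∧ c ∧ c, h(a ∧ b ∧ c ∧ c, f(b, b))), f(a ∧ a ∧ b ∧ c, a ∧ b ∧ b) ∧ g(a ∧ c, a ∧ a, a ∧ a ∧ a) ∧ g(h(c, a), a ∧ b ∧ c, a ∧ b) ∧ h(a ∧ a ∧ a ∧ b, b ∧ b ∧ b)) ∧ g(b ∧ c, g(a ∧ b ∧ b ∧ c, b ∧ b ∧ c, a ∧ b ∧ c), a), a, a)
  Sort:  a ∧ c ∧ g(c ∧ c ∧ f(f(b ∧ b ∧ b ∧ c ∧ c ∧ c, h(a ∧ b ∧ c ∧ c, f(b, b))), f(a ∧ a ∧ b ∧ c, a ∧ b ∧ b) ∧ g(a ∧ c, a ∧ a, a ∧ a ∧ a) ∧ g(h(c, a), a ∧ b ∧ c, a ∧ b) ∧ h(a ∧ a ∧ a ∧ b, b ∧ b ∧ b)) ∧ g(b ∧ c, g(a ∧ b ∧ b ∧ c, b ∧ b ∧ c, a ∧ b ∧ c), a), a, a)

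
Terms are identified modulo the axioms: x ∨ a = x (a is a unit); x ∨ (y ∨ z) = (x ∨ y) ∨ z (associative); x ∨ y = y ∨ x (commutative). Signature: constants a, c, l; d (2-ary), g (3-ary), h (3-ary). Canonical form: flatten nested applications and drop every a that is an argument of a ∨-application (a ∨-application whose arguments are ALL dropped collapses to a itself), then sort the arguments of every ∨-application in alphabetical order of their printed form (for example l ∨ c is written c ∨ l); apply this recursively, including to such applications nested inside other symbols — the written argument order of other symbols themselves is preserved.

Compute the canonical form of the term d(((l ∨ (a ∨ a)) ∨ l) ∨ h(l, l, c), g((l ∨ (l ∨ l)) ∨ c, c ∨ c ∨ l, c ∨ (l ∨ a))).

Focus inside:  ((l ∨ (a ∨ a)) ∨ l) ∨ h(l, l, c)
Un-nest:  l ∨ a ∨ a ∨ l ∨ h(l, l, c)
Units out:  drop a (×2)
Sort:  h(l, l, c) ∨ l ∨ l
Put back:  d(h(l, l, c) ∨ l ∨ l, g(c ∨ l ∨ l ∨ l, c ∨ c ∨ l, c ∨ l))

Answer: d(h(l, l, c) ∨ l ∨ l, g(c ∨ l ∨ l ∨ l, c ∨ c ∨ l, c ∨ l))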